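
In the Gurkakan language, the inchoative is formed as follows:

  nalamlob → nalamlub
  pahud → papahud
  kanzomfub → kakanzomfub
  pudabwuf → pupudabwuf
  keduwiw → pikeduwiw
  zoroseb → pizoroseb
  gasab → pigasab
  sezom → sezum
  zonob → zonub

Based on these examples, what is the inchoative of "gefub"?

gegefub

zonob and kanzomfub both end in -b yet inflect differently (zonub, kakanzomfub), so the final letter is not what conditions the rule; the last vowel is.
"gefub" has last vowel 'u'. The stems whose last vowel is 'u' (kanzomfub → kakanzomfub, pudabwuf → pupudabwuf, pahud → papahud) repeat the first consonant+vowel as a prefix.
So gefub → gegefub.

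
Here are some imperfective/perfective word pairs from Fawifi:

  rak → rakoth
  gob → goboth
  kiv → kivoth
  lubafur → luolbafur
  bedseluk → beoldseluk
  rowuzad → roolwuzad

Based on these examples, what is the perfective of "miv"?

rak and bedseluk both end in -k yet inflect differently (rakoth, beoldseluk), so the final letter is not what conditions the rule; the number of vowels is.
"miv" has 1 vowel. The stems with 1 vowel (rak → rakoth, gob → goboth, kiv → kivoth) add -oth.
So miv → mivoth.

mivoth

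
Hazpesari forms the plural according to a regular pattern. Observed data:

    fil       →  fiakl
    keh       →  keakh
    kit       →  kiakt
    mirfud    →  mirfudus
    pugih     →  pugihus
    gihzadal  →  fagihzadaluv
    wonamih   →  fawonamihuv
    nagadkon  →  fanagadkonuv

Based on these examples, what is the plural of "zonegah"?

"zonegah" has 3 vowels. The stems with 3 vowels (gihzadal → fagihzadaluv, wonamih → fawonamihuv, nagadkon → fanagadkonuv) add fa- … -uv around the stem.
The other patterns: stems with 1 vowel insert -ak- after the first vowel; stems with 2 vowels add -us.
So zonegah → fazonegahuv.

fazonegahuv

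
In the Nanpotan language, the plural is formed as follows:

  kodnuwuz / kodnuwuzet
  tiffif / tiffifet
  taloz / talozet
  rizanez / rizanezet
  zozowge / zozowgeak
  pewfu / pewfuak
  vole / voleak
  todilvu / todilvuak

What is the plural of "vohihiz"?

vohihizet

"vohihiz" ends in a consonant. The stems ending in a consonant (kodnuwuz → kodnuwuzet, tiffif → tiffifet, taloz → talozet) add -et.
The other pattern: stems ending in a vowel add -ak.
So vohihiz → vohihizet.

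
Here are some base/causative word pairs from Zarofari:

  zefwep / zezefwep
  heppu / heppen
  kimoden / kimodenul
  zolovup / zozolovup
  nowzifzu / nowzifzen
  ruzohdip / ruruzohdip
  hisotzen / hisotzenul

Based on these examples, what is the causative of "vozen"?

kimoden and zefwep both have last vowel 'e' yet inflect differently (kimodenul, zezefwep), so the last vowel is not what conditions the rule; the final letter is.
"vozen" ends in -n. The stems ending in -n (kimoden → kimodenul, hisotzen → hisotzenul) add -ul.
So vozen → vozenul.

vozenul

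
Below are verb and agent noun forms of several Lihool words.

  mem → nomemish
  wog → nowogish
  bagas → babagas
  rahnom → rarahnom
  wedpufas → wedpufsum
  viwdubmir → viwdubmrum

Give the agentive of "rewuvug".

rewuvgum

mem and rahnom both end in -m yet inflect differently (nomemish, rarahnom), so the final letter is not what conditions the rule; the number of vowels is.
"rewuvug" has 3 vowels. The stems with 3 vowels (wedpufas → wedpufsum, viwdubmir → viwdubmrum) delete the last vowel and add -um.
So rewuvug → rewuvgum.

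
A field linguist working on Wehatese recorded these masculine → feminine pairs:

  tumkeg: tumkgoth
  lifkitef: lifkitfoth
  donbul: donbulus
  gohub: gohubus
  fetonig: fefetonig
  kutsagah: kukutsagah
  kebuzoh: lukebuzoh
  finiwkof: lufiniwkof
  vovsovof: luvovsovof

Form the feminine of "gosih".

tumkeg and fetonig both end in -g yet inflect differently (tumkgoth, fefetonig), so the final letter is not what conditions the rule; the last vowel is.
"gosih" has last vowel 'i'. The one such stem in the data (fetonig → fefetonig) repeats the first consonant+vowel as a prefix (as does kutsagah), so the same rule applies.
The other patterns: stems whose last vowel is 'e' delete the last vowel and add -oth; stems whose last vowel is 'u' add -us; stems whose last vowel is 'o' add the prefix lu-.
So gosih → gogosih.

gogosih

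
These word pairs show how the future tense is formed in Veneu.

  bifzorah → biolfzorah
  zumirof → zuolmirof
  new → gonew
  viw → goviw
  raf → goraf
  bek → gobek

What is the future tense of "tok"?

gotok

"tok" has 1 vowel. The stems with 1 vowel (new → gonew, viw → goviw, raf → goraf) add the prefix go-.
The other pattern: stems with 3 vowels insert -ol- after the first vowel.
So tok → gotok.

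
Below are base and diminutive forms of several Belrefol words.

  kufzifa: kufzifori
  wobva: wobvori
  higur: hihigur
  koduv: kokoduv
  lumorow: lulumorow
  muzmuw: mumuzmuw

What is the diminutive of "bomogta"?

bomogtori

kufzifa and koduv both begin with k- yet inflect differently (kufzifori, kokoduv), so the first letter is not what conditions the rule; whether the stem ends in a vowel or a consonant is.
"bomogta" ends in a vowel. The stems ending in a vowel (wobva → wobvori, kufzifa → kufzifori) drop the final letter and add -ori.
So bomogta → bomogtori.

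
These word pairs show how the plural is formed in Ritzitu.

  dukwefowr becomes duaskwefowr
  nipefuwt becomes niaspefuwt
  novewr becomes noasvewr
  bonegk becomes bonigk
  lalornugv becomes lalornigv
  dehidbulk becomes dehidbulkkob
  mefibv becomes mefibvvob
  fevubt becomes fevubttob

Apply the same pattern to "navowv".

naasvowv

bonegk and dehidbulk both end in -k yet inflect differently (bonigk, dehidbulkkob), so the final letter is not what conditions the rule; the second-to-last letter is.
"navowv" has second-to-last letter 'w'. The stems whose second-to-last letter is 'w' (dukwefowr → duaskwefowr, nipefuwt → niaspefuwt, novewr → noasvewr) insert -as- after the first vowel.
The other patterns: stems whose second-to-last letter is 'g' change the last vowel to 'i'; stems whose second-to-last letter is 'b' or 'l' double the final consonant and add -ob.
So navowv → naasvowv.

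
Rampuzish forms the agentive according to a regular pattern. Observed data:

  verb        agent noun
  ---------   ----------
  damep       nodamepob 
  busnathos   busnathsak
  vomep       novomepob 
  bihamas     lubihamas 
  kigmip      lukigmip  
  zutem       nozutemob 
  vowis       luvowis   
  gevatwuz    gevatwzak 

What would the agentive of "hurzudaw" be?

luhurzudaw

busnathos and bihamas both end in -s yet inflect differently (busnathsak, lubihamas), so the final letter is not what conditions the rule; the last vowel is.
"hurzudaw" has last vowel 'a'. The one such stem in the data (bihamas → lubihamas) adds the prefix lu-, so the same rule applies.
So hurzudaw → luhurzudaw.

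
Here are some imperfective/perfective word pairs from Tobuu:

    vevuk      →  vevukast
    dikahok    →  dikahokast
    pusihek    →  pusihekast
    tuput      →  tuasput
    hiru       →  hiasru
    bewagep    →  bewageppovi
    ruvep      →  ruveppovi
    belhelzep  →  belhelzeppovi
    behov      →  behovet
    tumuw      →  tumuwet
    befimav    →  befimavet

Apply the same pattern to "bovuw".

"bovuw" ends in -w. The one such stem in the data (tumuw → tumuwet) adds -et, so the same rule applies.
The other patterns: stems ending in -k add -ast; stems ending in -t or -u insert -as- after the first vowel; stems ending in -p double the final consonant and add -ovi.
So bovuw → bovuwet.

bovuwet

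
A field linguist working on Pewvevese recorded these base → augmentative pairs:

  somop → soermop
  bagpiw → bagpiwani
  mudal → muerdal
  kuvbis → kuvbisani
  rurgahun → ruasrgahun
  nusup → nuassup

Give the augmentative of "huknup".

huasknup

somop and nusup both end in -p yet inflect differently (soermop, nuassup), so the final letter is not what conditions the rule; the last vowel is.
"huknup" has last vowel 'u'. The stems whose last vowel is 'u' (rurgahun → ruasrgahun, nusup → nuassup) insert -as- after the first vowel.
The other patterns: stems whose last vowel is 'a' or 'o' insert -er- after the first vowel; stems whose last vowel is 'i' add -ani.
So huknup → huasknup.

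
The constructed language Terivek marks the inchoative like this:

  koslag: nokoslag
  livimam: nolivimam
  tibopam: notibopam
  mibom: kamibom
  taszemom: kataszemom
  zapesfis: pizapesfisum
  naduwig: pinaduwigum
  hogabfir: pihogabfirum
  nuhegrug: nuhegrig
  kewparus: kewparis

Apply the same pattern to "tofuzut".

tofuzit

livimam and mibom both end in -m yet inflect differently (nolivimam, kamibom), so the final letter is not what conditions the rule; the last vowel is.
"tofuzut" has last vowel 'u'. The stems whose last vowel is 'u' (nuhegrug → nuhegrig, kewparus → kewparis) change the last vowel to 'i'.
The other patterns: stems whose last vowel is 'a' add the prefix no-; stems whose last vowel is 'o' add the prefix ka-; stems whose last vowel is 'i' add pi- … -um around the stem.
So tofuzut → tofuzit.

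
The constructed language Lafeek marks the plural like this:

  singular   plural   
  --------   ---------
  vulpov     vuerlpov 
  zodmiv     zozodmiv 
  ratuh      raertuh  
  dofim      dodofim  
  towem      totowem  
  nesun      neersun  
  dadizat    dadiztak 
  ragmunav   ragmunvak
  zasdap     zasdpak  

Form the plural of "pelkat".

pelktak

zodmiv and ragmunav both end in -v yet inflect differently (zozodmiv, ragmunvak), so the final letter is not what conditions the rule; the last vowel is.
"pelkat" has last vowel 'a'. The stems whose last vowel is 'a' (zasdap → zasdpak, ragmunav → ragmunvak, dadizat → dadiztak) delete the last vowel and add -ak.
So pelkat → pelktak.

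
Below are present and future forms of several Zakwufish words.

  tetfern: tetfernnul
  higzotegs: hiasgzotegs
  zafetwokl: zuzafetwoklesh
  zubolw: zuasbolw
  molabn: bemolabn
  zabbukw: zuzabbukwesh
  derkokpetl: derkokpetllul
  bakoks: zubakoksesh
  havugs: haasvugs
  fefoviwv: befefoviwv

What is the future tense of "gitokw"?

zugitokwesh

tetfern and molabn both end in -n yet inflect differently (tetfernnul, bemolabn), so the final letter is not what conditions the rule; the second-to-last letter is.
"gitokw" has second-to-last letter 'k'. The stems whose second-to-last letter is 'k' (bakoks → zubakoksesh, zafetwokl → zuzafetwoklesh, zabbukw → zuzabbukwesh) add zu- … -esh around the stem.
The other patterns: stems whose second-to-last letter is 'r' or 't' double the final consonant and add -ul; stems whose second-to-last letter is 'b' or 'w' add the prefix be-; stems whose second-to-last letter is 'g' or 'l' insert -as- after the first vowel.
So gitokw → zugitokwesh.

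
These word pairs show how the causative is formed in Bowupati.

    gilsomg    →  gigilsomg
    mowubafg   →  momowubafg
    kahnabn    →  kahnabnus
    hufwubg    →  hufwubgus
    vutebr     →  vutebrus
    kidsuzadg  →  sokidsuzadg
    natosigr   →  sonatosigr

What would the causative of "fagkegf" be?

sofagkegf

gilsomg and hufwubg both end in -g yet inflect differently (gigilsomg, hufwubgus), so the final letter is not what conditions the rule; the second-to-last letter is.
"fagkegf" has second-to-last letter 'g'. The one such stem in the data (natosigr → sonatosigr) adds the prefix so-, so the same rule applies.
The other patterns: stems whose second-to-last letter is 'f' or 'm' repeat the first consonant+vowel as a prefix; stems whose second-to-last letter is 'b' add -us.
So fagkegf → sofagkegf.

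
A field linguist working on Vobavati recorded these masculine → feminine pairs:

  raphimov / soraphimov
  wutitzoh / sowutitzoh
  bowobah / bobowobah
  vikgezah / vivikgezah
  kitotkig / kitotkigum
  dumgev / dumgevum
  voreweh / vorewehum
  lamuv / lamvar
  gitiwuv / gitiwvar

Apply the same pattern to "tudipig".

wutitzoh and bowobah both end in -h yet inflect differently (sowutitzoh, bobowobah), so the final letter is not what conditions the rule; the last vowel is.
"tudipig" has last vowel 'i'. The one such stem in the data (kitotkig → kitotkigum) adds -um, so the same rule applies.
The other patterns: stems whose last vowel is 'o' add the prefix so-; stems whose last vowel is 'a' repeat the first consonant+vowel as a prefix; stems whose last vowel is 'u' delete the last vowel and add -ar.
So tudipig → tudipigum.

tudipigum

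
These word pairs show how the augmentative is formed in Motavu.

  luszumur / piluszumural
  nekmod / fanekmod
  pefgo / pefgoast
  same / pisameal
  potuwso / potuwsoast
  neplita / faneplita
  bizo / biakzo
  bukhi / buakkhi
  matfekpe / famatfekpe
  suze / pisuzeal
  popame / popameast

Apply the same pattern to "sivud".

pisivudal

popame and matfekpe both end in -e yet inflect differently (popameast, famatfekpe), so the final letter is not what conditions the rule; the first letter is.
"sivud" begins with s-. The stems beginning with s- (same → pisameal, suze → pisuzeal) add pi- … -al around the stem.
The other patterns: stems beginning with p- add -ast; stems beginning with m- or n- add the prefix fa-; stems beginning with b- insert -ak- after the first vowel.
So sivud → pisivudal.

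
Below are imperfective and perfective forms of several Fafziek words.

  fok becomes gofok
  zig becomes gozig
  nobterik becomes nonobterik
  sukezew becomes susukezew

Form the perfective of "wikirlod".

"wikirlod" has 3 vowels. The stems with 3 vowels (nobterik → nonobterik, sukezew → susukezew) repeat the first consonant+vowel as a prefix.
The other pattern: stems with 1 vowel add the prefix go-.
So wikirlod → wiwikirlod.

wiwikirlod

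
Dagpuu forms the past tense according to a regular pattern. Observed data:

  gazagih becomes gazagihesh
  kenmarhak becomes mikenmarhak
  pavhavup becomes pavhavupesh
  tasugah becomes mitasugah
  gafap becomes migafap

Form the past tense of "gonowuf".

gafap and pavhavup both end in -p yet inflect differently (migafap, pavhavupesh), so the final letter is not what conditions the rule; the last vowel is.
"gonowuf" has last vowel 'u'. The one such stem in the data (pavhavup → pavhavupesh) adds -esh, so the same rule applies.
So gonowuf → gonowufesh.

gonowufesh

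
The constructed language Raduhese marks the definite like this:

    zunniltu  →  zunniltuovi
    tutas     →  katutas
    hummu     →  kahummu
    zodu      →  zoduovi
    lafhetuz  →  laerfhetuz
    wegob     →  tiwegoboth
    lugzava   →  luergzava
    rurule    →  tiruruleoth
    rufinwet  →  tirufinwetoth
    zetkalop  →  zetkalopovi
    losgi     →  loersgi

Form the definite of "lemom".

zunniltu and hummu both end in -u yet inflect differently (zunniltuovi, kahummu), so the final letter is not what conditions the rule; the first letter is.
"lemom" begins with l-. The stems beginning with l- (lafhetuz → laerfhetuz, lugzava → luergzava, losgi → loersgi) insert -er- after the first vowel.
So lemom → leermom.

leermom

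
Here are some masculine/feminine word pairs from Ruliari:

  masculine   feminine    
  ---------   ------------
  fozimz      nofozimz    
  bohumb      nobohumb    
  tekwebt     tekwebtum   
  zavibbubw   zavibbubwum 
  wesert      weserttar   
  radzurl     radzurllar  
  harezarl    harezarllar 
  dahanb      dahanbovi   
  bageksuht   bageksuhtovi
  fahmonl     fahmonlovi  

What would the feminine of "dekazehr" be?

tekwebt and wesert both end in -t yet inflect differently (tekwebtum, weserttar), so the final letter is not what conditions the rule; the second-to-last letter is.
"dekazehr" has second-to-last letter 'h'. The one such stem in the data (bageksuht → bageksuhtovi) adds -ovi, so the same rule applies.
So dekazehr → dekazehrovi.

dekazehrovi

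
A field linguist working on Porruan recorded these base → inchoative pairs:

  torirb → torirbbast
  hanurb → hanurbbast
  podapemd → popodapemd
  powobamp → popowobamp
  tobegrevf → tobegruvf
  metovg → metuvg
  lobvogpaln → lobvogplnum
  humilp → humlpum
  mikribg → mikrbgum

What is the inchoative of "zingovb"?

zinguvb

powobamp and humilp both end in -p yet inflect differently (popowobamp, humlpum), so the final letter is not what conditions the rule; the second-to-last letter is.
"zingovb" has second-to-last letter 'v'. The stems whose second-to-last letter is 'v' (tobegrevf → tobegruvf, metovg → metuvg) change the last vowel to 'u'.
So zingovb → zinguvb.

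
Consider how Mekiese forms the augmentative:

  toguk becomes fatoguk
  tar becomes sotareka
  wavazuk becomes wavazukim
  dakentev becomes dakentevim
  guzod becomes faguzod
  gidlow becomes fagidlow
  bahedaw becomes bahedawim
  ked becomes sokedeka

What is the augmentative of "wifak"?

ked and guzod both end in -d yet inflect differently (sokedeka, faguzod), so the final letter is not what conditions the rule; the number of vowels is.
"wifak" has 2 vowels. The stems with 2 vowels (gidlow → fagidlow, guzod → faguzod, toguk → fatoguk) add the prefix fa-.
The other patterns: stems with 1 vowel add so- … -eka around the stem; stems with 3 vowels add -im.
So wifak → fawifak.

fawifak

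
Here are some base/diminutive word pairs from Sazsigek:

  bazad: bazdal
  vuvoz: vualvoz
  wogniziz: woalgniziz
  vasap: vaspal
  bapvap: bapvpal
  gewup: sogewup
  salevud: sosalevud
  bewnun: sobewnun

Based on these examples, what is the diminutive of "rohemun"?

bapvap and gewup both end in -p yet inflect differently (bapvpal, sogewup), so the final letter is not what conditions the rule; the last vowel is.
"rohemun" has last vowel 'u'. The stems whose last vowel is 'u' (bewnun → sobewnun, gewup → sogewup, salevud → sosalevud) add the prefix so-.
So rohemun → sorohemun.

sorohemun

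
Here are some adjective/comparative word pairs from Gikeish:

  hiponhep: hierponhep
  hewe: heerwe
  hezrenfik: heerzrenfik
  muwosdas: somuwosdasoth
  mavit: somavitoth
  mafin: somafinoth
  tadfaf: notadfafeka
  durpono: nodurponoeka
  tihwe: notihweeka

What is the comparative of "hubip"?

"hubip" begins with h-. The stems beginning with h- (hiponhep → hierponhep, hewe → heerwe, hezrenfik → heerzrenfik) insert -er- after the first vowel.
So hubip → huerbip.

huerbip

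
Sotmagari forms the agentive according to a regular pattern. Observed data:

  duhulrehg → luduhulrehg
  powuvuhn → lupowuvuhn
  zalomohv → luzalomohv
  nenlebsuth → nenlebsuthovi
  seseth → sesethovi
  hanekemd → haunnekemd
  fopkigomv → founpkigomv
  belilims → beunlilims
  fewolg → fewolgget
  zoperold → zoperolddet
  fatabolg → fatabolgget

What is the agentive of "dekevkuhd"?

ludekevkuhd

"dekevkuhd" has second-to-last letter 'h'. The stems whose second-to-last letter is 'h' (duhulrehg → luduhulrehg, powuvuhn → lupowuvuhn, zalomohv → luzalomohv) add the prefix lu-.
The other patterns: stems whose second-to-last letter is 't' add -ovi; stems whose second-to-last letter is 'm' insert -un- after the first vowel; stems whose second-to-last letter is 'l' double the final consonant and add -et.
So dekevkuhd → ludekevkuhd.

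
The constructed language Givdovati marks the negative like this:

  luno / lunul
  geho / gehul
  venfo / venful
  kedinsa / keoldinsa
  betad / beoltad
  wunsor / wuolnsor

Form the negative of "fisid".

"fisid" ends in -d. The one such stem in the data (betad → beoltad) inserts -ol- after the first vowel (as do kedinsa, wunsor), so the same rule applies.
The other pattern: stems ending in -o drop the final letter and add -ul.
So fisid → fiolsid.

fiolsid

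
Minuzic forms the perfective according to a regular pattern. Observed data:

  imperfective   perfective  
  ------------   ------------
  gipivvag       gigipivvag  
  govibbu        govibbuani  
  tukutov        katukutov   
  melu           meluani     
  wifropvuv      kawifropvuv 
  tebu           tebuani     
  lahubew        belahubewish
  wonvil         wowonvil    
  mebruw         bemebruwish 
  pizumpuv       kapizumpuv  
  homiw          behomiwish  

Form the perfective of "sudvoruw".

besudvoruwish

"sudvoruw" ends in -w. The stems ending in -w (lahubew → belahubewish, mebruw → bemebruwish, homiw → behomiwish) add be- … -ish around the stem.
The other patterns: stems ending in -u add -ani; stems ending in -v add the prefix ka-; stems ending in -g or -l repeat the first consonant+vowel as a prefix.
So sudvoruw → besudvoruwish.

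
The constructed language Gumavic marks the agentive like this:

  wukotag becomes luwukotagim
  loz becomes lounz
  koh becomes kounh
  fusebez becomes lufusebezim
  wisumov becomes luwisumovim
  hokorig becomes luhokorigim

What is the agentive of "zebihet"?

luzebihetim

"zebihet" has 3 vowels. The stems with 3 vowels (hokorig → luhokorigim, fusebez → lufusebezim, wisumov → luwisumovim) add lu- … -im around the stem.
So zebihet → luzebihetim.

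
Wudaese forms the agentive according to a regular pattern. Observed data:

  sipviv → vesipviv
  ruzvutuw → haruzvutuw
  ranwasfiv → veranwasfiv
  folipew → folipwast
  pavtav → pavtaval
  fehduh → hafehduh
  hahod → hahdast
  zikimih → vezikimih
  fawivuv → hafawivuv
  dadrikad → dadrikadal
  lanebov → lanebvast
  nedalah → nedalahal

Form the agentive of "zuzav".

ranwasfiv and pavtav both end in -v yet inflect differently (veranwasfiv, pavtaval), so the final letter is not what conditions the rule; the last vowel is.
"zuzav" has last vowel 'a'. The stems whose last vowel is 'a' (dadrikad → dadrikadal, pavtav → pavtaval, nedalah → nedalahal) add -al.
So zuzav → zuzaval.

zuzaval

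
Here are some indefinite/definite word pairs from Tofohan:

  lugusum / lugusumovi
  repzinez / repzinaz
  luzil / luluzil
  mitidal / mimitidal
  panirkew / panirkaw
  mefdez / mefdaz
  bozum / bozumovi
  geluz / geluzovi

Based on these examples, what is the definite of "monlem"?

monlam

"monlem" has last vowel 'e'. The stems whose last vowel is 'e' (panirkew → panirkaw, mefdez → mefdaz, repzinez → repzinaz) change the last vowel to 'a'.
So monlem → monlam.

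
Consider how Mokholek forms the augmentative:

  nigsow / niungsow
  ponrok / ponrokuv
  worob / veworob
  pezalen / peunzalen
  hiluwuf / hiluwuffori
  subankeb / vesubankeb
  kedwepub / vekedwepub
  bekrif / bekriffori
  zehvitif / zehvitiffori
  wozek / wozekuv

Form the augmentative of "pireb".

"pireb" ends in -b. The stems ending in -b (worob → veworob, kedwepub → vekedwepub, subankeb → vesubankeb) add the prefix ve-.
The other patterns: stems ending in -k add -uv; stems ending in -f double the final consonant and add -ori; stems ending in -n or -w insert -un- after the first vowel.
So pireb → vepireb.

vepireb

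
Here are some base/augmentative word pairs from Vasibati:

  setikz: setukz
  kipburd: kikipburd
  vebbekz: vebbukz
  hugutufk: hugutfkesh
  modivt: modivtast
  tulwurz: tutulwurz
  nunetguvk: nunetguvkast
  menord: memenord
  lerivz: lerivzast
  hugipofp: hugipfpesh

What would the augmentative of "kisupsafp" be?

kisupsfpesh

lerivz and tulwurz both end in -z yet inflect differently (lerivzast, tutulwurz), so the final letter is not what conditions the rule; the second-to-last letter is.
"kisupsafp" has second-to-last letter 'f'. The stems whose second-to-last letter is 'f' (hugutufk → hugutfkesh, hugipofp → hugipfpesh) delete the last vowel and add -esh.
So kisupsafp → kisupsfpesh.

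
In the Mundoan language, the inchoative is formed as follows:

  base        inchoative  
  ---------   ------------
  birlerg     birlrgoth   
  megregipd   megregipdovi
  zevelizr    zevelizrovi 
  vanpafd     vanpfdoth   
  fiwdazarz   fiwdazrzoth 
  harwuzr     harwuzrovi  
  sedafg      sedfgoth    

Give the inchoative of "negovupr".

vanpafd and megregipd both end in -d yet inflect differently (vanpfdoth, megregipdovi), so the final letter is not what conditions the rule; the second-to-last letter is.
"negovupr" has second-to-last letter 'p'. The one such stem in the data (megregipd → megregipdovi) adds -ovi, so the same rule applies.
So negovupr → negovuprovi.

negovuprovi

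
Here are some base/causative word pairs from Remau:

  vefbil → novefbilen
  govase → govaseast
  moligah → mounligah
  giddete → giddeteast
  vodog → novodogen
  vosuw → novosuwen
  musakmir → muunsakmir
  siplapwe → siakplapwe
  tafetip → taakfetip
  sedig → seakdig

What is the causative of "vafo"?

novafoen

giddete and siplapwe both end in -e yet inflect differently (giddeteast, siakplapwe), so the final letter is not what conditions the rule; the first letter is.
"vafo" begins with v-. The stems beginning with v- (vosuw → novosuwen, vefbil → novefbilen, vodog → novodogen) add no- … -en around the stem.
The other patterns: stems beginning with m- insert -un- after the first vowel; stems beginning with g- add -ast; stems beginning with s- or t- insert -ak- after the first vowel.
So vafo → novafoen.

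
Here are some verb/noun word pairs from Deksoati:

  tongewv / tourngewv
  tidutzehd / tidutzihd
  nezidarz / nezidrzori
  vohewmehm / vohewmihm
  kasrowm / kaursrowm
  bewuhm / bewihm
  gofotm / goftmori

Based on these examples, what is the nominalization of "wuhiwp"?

kasrowm and vohewmehm both end in -m yet inflect differently (kaursrowm, vohewmihm), so the final letter is not what conditions the rule; the second-to-last letter is.
"wuhiwp" has second-to-last letter 'w'. The stems whose second-to-last letter is 'w' (tongewv → tourngewv, kasrowm → kaursrowm) insert -ur- after the first vowel.
The other patterns: stems whose second-to-last letter is 'h' change the last vowel to 'i'; stems whose second-to-last letter is 'r' or 't' delete the last vowel and add -ori.
So wuhiwp → wuurhiwp.

wuurhiwp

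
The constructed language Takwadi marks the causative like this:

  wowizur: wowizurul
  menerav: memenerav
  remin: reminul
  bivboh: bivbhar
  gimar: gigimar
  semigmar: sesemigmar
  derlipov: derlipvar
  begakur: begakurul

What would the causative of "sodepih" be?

sodepihul

semigmar and wowizur both end in -r yet inflect differently (sesemigmar, wowizurul), so the final letter is not what conditions the rule; the last vowel is.
"sodepih" has last vowel 'i'. The one such stem in the data (remin → reminul) adds -ul, so the same rule applies.
So sodepih → sodepihul.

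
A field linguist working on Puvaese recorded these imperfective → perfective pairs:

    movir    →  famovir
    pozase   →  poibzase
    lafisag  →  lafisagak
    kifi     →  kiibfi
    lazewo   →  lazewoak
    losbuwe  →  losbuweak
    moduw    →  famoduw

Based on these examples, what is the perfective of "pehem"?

"pehem" begins with p-. The one such stem in the data (pozase → poibzase) inserts -ib- after the first vowel (as does kifi), so the same rule applies.
The other patterns: stems beginning with l- add -ak; stems beginning with m- add the prefix fa-.
So pehem → peibhem.

peibhem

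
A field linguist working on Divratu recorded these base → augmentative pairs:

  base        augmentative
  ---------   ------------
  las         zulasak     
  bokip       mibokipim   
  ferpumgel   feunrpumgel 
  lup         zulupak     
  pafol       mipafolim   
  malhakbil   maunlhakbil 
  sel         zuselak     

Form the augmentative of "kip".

lup and bokip both end in -p yet inflect differently (zulupak, mibokipim), so the final letter is not what conditions the rule; the number of vowels is.
"kip" has 1 vowel. The stems with 1 vowel (lup → zulupak, sel → zuselak, las → zulasak) add zu- … -ak around the stem.
So kip → zukipak.

zukipak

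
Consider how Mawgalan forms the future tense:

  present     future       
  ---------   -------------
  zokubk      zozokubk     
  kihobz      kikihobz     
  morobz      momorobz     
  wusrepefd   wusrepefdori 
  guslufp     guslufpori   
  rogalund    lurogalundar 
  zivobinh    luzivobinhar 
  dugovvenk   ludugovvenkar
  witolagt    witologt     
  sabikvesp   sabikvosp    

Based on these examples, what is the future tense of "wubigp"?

wusrepefd and rogalund both end in -d yet inflect differently (wusrepefdori, lurogalundar), so the final letter is not what conditions the rule; the second-to-last letter is.
"wubigp" has second-to-last letter 'g'. The one such stem in the data (witolagt → witologt) changes the last vowel to 'o' (as does sabikvesp), so the same rule applies.
The other patterns: stems whose second-to-last letter is 'b' repeat the first consonant+vowel as a prefix; stems whose second-to-last letter is 'f' add -ori; stems whose second-to-last letter is 'n' add lu- … -ar around the stem.
So wubigp → wubogp.

wubogp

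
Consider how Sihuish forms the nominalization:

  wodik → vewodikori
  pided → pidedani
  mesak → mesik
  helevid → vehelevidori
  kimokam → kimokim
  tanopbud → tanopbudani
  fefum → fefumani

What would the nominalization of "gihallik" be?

vegihallikori

"gihallik" has last vowel 'i'. The stems whose last vowel is 'i' (wodik → vewodikori, helevid → vehelevidori) add ve- … -ori around the stem.
The other patterns: stems whose last vowel is 'e' or 'u' add -ani; stems whose last vowel is 'a' change the last vowel to 'i'.
So gihallik → vegihallikori.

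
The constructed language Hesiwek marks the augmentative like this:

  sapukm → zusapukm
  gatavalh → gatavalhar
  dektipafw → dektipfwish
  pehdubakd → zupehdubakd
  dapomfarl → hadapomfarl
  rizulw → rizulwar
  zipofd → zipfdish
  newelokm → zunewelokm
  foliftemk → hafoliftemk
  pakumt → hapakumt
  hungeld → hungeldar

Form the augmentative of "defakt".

"defakt" has second-to-last letter 'k'. The stems whose second-to-last letter is 'k' (newelokm → zunewelokm, sapukm → zusapukm, pehdubakd → zupehdubakd) add the prefix zu-.
So defakt → zudefakt.

zudefakt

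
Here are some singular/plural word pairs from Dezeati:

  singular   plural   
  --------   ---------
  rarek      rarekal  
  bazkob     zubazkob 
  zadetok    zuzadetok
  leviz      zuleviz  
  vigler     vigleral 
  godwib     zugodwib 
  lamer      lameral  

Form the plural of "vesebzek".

vesebzekal

rarek and zadetok both end in -k yet inflect differently (rarekal, zuzadetok), so the final letter is not what conditions the rule; the last vowel is.
"vesebzek" has last vowel 'e'. The stems whose last vowel is 'e' (vigler → vigleral, lamer → lameral, rarek → rarekal) add -al.
The other pattern: stems whose last vowel is 'i' or 'o' add the prefix zu-.
So vesebzek → vesebzekal.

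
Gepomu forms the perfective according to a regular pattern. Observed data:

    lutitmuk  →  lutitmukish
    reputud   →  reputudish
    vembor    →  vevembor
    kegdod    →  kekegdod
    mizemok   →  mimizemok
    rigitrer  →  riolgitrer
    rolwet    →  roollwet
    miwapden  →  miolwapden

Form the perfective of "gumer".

guolmer

reputud and kegdod both end in -d yet inflect differently (reputudish, kekegdod), so the final letter is not what conditions the rule; the last vowel is.
"gumer" has last vowel 'e'. The stems whose last vowel is 'e' (rigitrer → riolgitrer, rolwet → roollwet, miwapden → miolwapden) insert -ol- after the first vowel.
The other patterns: stems whose last vowel is 'u' add -ish; stems whose last vowel is 'o' repeat the first consonant+vowel as a prefix.
So gumer → guolmer.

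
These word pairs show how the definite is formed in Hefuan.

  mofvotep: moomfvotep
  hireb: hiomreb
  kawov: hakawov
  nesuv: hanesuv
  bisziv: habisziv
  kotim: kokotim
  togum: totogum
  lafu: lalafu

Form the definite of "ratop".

bisziv and kotim both have last vowel 'i' yet inflect differently (habisziv, kokotim), so the last vowel is not what conditions the rule; the final letter is.
"ratop" ends in -p. The one such stem in the data (mofvotep → moomfvotep) inserts -om- after the first vowel (as does hireb), so the same rule applies.
The other patterns: stems ending in -v add the prefix ha-; stems ending in -m or -u repeat the first consonant+vowel as a prefix.
So ratop → raomtop.

raomtop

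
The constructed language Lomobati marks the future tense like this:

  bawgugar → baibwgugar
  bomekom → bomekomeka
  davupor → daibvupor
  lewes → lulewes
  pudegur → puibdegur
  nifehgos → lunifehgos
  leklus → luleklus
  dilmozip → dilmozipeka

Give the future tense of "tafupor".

taibfupor

"tafupor" ends in -r. The stems ending in -r (davupor → daibvupor, bawgugar → baibwgugar, pudegur → puibdegur) insert -ib- after the first vowel.
The other patterns: stems ending in -s add the prefix lu-; stems ending in -m or -p add -eka.
So tafupor → taibfupor.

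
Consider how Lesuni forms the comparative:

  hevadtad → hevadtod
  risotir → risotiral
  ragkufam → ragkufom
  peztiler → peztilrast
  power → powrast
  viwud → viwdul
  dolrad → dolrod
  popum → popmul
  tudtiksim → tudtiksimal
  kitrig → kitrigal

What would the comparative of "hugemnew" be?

hugemnwast

"hugemnew" has last vowel 'e'. The stems whose last vowel is 'e' (power → powrast, peztiler → peztilrast) delete the last vowel and add -ast.
The other patterns: stems whose last vowel is 'a' change the last vowel to 'o'; stems whose last vowel is 'i' add -al; stems whose last vowel is 'u' delete the last vowel and add -ul.
So hugemnew → hugemnwast.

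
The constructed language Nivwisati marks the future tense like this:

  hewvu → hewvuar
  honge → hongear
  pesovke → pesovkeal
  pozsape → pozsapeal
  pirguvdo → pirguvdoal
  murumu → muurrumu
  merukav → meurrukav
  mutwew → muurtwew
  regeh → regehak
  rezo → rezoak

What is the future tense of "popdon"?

honge and pesovke both end in -e yet inflect differently (hongear, pesovkeal), so the final letter is not what conditions the rule; the first letter is.
"popdon" begins with p-. The stems beginning with p- (pesovke → pesovkeal, pozsape → pozsapeal, pirguvdo → pirguvdoal) add -al.
The other patterns: stems beginning with h- add -ar; stems beginning with m- insert -ur- after the first vowel; stems beginning with r- add -ak.
So popdon → popdonal.

popdonal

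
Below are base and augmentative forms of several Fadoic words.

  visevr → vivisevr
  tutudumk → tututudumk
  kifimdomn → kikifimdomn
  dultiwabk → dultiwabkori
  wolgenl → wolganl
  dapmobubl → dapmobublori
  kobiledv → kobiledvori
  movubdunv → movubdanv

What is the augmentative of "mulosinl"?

movubdunv and kobiledv both end in -v yet inflect differently (movubdanv, kobiledvori), so the final letter is not what conditions the rule; the second-to-last letter is.
"mulosinl" has second-to-last letter 'n'. The stems whose second-to-last letter is 'n' (wolgenl → wolganl, movubdunv → movubdanv) change the last vowel to 'a'.
So mulosinl → mulosanl.

mulosanl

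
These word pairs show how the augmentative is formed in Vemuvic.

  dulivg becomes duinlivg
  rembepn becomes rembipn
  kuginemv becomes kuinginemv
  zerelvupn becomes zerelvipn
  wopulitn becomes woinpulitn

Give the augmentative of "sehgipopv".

rembepn and wopulitn both end in -n yet inflect differently (rembipn, woinpulitn), so the final letter is not what conditions the rule; the second-to-last letter is.
"sehgipopv" has second-to-last letter 'p'. The stems whose second-to-last letter is 'p' (rembepn → rembipn, zerelvupn → zerelvipn) change the last vowel to 'i'.
So sehgipopv → sehgipipv.

sehgipipv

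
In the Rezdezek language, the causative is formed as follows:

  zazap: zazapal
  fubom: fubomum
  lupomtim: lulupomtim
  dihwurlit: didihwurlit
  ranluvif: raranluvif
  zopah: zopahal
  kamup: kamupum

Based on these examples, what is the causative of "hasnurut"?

kamup and zazap both end in -p yet inflect differently (kamupum, zazapal), so the final letter is not what conditions the rule; the last vowel is.
"hasnurut" has last vowel 'u'. The one such stem in the data (kamup → kamupum) adds -um, so the same rule applies.
The other patterns: stems whose last vowel is 'a' add -al; stems whose last vowel is 'i' repeat the first consonant+vowel as a prefix.
So hasnurut → hasnurutum.

hasnurutum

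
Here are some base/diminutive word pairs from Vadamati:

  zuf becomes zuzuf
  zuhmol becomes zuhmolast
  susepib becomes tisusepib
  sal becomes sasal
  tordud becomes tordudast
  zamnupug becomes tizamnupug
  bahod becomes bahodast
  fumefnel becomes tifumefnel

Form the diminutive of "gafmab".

gafmabast

sal and zuhmol both end in -l yet inflect differently (sasal, zuhmolast), so the final letter is not what conditions the rule; the number of vowels is.
"gafmab" has 2 vowels. The stems with 2 vowels (zuhmol → zuhmolast, bahod → bahodast, tordud → tordudast) add -ast.
So gafmab → gafmabast.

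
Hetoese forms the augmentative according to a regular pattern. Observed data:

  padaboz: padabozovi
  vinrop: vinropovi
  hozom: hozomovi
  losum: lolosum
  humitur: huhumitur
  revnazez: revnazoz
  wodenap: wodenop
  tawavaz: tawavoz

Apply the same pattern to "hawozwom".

hawozwomovi

"hawozwom" has last vowel 'o'. The stems whose last vowel is 'o' (padaboz → padabozovi, vinrop → vinropovi, hozom → hozomovi) add -ovi.
The other patterns: stems whose last vowel is 'u' repeat the first consonant+vowel as a prefix; stems whose last vowel is 'a' or 'e' change the last vowel to 'o'.
So hawozwom → hawozwomovi.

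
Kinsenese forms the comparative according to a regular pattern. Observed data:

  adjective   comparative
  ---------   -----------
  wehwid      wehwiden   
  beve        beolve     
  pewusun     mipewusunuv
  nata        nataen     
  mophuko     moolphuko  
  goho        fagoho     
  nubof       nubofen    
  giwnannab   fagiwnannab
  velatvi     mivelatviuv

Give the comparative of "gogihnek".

fagogihnek

goho and mophuko both end in -o yet inflect differently (fagoho, moolphuko), so the final letter is not what conditions the rule; the first letter is.
"gogihnek" begins with g-. The stems beginning with g- (goho → fagoho, giwnannab → fagiwnannab) add the prefix fa-.
The other patterns: stems beginning with n- or w- add -en; stems beginning with b- or m- insert -ol- after the first vowel; stems beginning with p- or v- add mi- … -uv around the stem.
So gogihnek → fagogihnek.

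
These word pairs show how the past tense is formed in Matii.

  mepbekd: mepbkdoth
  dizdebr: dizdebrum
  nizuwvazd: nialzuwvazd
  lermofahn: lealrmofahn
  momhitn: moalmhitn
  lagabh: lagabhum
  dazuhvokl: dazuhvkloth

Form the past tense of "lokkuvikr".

lokkuvkroth

mepbekd and nizuwvazd both end in -d yet inflect differently (mepbkdoth, nialzuwvazd), so the final letter is not what conditions the rule; the second-to-last letter is.
"lokkuvikr" has second-to-last letter 'k'. The stems whose second-to-last letter is 'k' (dazuhvokl → dazuhvkloth, mepbekd → mepbkdoth) delete the last vowel and add -oth.
The other patterns: stems whose second-to-last letter is 'b' add -um; stems whose second-to-last letter is 'h', 't' or 'z' insert -al- after the first vowel.
So lokkuvikr → lokkuvkroth.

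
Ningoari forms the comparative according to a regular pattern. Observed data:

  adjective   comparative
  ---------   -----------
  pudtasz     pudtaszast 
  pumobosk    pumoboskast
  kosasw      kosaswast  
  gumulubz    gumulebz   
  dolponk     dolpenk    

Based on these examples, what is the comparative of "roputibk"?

pudtasz and gumulubz both end in -z yet inflect differently (pudtaszast, gumulebz), so the final letter is not what conditions the rule; the second-to-last letter is.
"roputibk" has second-to-last letter 'b'. The one such stem in the data (gumulubz → gumulebz) changes the last vowel to 'e' (as does dolponk), so the same rule applies.
So roputibk → roputebk.

roputebk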